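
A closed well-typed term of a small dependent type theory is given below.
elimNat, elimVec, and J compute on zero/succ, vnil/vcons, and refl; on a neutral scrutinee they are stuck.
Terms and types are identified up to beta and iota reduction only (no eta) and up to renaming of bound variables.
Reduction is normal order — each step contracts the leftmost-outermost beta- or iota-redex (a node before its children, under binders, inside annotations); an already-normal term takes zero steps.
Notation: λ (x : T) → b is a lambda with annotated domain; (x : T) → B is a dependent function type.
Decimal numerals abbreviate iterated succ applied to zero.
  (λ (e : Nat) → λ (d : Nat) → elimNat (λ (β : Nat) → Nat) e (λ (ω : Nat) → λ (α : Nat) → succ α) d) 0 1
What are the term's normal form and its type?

reduced normal form:
  1
type:
  Nat
observation: reduction starts at a beta-redex, and 6 normal-order steps reach the normal form.


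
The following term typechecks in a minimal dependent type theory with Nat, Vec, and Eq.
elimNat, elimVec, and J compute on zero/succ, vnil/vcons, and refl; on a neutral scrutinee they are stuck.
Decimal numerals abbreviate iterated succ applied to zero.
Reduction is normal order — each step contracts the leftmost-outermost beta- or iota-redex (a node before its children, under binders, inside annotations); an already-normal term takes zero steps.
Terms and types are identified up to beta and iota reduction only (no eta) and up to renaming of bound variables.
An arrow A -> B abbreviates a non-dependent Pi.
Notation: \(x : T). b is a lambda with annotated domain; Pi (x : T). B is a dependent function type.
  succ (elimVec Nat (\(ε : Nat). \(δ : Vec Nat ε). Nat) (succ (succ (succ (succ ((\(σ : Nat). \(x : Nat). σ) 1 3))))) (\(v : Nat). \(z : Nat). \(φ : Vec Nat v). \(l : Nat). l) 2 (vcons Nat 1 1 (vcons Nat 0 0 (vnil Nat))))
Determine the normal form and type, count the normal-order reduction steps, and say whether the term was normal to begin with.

resulting normal form:
  6
the term's type:
  Nat
reduction steps (normal order): 13
started in normal form: no
first redex: an elimVec iota-redex


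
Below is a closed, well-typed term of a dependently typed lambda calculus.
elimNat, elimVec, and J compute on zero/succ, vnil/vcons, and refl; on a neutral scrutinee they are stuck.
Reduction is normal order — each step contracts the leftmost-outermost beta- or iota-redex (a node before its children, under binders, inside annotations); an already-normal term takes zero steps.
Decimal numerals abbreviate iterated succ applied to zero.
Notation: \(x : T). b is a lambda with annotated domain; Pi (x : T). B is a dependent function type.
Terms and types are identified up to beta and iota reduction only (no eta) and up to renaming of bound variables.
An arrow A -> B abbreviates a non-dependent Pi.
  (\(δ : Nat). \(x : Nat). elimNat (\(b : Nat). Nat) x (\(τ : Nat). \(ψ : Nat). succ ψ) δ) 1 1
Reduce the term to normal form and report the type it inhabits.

resulting normal form:
  2
inferred type:
  Nat


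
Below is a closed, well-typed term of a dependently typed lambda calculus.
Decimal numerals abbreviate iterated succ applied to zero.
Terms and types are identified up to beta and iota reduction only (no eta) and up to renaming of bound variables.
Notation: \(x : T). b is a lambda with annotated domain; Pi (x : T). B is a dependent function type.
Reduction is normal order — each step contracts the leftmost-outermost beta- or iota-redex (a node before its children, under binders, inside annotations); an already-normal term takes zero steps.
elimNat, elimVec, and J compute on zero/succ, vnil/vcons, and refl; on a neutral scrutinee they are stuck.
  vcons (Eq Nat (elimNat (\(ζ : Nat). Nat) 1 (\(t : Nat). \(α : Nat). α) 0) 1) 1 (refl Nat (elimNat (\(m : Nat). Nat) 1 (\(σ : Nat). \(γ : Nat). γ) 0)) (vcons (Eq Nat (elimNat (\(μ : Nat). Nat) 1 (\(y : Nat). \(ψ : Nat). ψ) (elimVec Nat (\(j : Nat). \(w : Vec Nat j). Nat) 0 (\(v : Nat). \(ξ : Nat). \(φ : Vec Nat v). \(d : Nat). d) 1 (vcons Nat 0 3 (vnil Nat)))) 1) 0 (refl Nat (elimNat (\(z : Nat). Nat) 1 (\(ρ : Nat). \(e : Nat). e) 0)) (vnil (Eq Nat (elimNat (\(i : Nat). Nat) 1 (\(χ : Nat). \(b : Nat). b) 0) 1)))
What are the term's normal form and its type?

resulting normal form:
  vcons (Eq Nat 1 1) 1 (refl Nat 1) (vcons (Eq Nat 1 1) 0 (refl Nat 1) (vnil (Eq Nat 1 1)))
the term's type:
  Vec (Eq Nat 1 1) 2


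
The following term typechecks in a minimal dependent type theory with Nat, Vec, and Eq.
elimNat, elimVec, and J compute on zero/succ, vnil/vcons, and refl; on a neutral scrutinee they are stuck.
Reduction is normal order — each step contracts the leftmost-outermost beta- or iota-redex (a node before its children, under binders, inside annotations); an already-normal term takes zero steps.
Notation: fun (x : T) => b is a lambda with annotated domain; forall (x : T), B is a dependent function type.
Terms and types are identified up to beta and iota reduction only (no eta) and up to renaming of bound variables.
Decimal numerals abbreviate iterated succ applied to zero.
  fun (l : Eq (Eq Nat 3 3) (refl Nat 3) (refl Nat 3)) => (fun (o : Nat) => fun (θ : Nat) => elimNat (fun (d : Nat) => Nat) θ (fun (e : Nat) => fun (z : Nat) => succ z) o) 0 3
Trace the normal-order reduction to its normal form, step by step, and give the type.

normal-order reduction sequence:
  fun (l : Eq (Eq Nat 3 3) (refl Nat 3) (refl Nat 3)) => (fun (o : Nat) => fun (θ : Nat) => elimNat (fun (d : Nat) => Nat) θ (fun (e : Nat) => fun (z : Nat) => succ z) o) 0 3
  ~> fun (l : Eq (Eq Nat 3 3) (refl Nat 3) (refl Nat 3)) => (fun (o : Nat) => elimNat (fun (θ : Nat) => Nat) o (fun (d : Nat) => fun (e : Nat) => succ e) 0) 3
  ~> fun (l : Eq (Eq Nat 3 3) (refl Nat 3) (refl Nat 3)) => elimNat (fun (o : Nat) => Nat) 3 (fun (θ : Nat) => fun (d : Nat) => succ d) 0
  ~> fun (l : Eq (Eq Nat 3 3) (refl Nat 3) (refl Nat 3)) => 3
the term's type:
  forall (l : Eq (Eq Nat 3 3) (refl Nat 3) (refl Nat 3)), Nat


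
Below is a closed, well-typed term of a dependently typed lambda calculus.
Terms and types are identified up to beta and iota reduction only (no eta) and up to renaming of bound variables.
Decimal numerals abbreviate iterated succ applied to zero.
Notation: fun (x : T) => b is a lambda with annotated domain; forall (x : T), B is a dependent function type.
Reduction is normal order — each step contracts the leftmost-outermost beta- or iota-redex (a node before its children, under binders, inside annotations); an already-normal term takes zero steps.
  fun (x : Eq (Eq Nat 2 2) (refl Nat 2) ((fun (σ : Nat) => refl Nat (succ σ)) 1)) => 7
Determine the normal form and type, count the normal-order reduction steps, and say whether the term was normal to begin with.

reduced normal form:
  fun (x : Eq (Eq Nat 2 2) (refl Nat 2) (refl Nat 2)) => 7
inferred type:
  forall (x : Eq (Eq Nat 2 2) (refl Nat 2) (refl Nat 2)), Nat
steps to reach normal form (normal order): 1
started in normal form: no
first redex: a beta-redex


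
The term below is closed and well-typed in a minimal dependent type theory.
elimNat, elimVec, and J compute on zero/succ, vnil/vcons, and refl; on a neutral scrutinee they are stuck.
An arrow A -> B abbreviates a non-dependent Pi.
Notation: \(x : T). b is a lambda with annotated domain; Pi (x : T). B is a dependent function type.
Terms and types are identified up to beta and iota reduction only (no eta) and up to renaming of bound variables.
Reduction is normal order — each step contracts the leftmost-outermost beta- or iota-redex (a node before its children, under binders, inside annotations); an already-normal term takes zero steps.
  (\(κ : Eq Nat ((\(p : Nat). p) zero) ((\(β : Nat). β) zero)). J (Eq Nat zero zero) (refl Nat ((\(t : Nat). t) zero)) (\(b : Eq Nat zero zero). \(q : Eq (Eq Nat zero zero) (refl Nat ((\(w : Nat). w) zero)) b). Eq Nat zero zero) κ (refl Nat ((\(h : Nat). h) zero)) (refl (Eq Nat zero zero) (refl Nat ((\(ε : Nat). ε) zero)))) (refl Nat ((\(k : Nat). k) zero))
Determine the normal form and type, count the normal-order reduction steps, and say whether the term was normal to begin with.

reduced normal form:
  refl Nat zero
inferred type:
  Eq Nat zero zero
reduction steps (normal order): 3
already normal: no
first redex: a beta-redex


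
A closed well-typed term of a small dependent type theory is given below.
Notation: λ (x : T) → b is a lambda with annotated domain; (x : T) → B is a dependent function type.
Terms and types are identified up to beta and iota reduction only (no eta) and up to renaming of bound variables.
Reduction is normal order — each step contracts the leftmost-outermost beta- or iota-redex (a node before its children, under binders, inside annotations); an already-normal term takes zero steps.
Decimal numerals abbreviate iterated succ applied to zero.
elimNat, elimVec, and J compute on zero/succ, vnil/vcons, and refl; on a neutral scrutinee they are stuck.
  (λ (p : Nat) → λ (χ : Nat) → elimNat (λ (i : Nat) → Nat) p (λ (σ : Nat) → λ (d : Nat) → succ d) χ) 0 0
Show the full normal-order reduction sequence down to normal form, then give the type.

reduction (normal order):
  (λ (p : Nat) → λ (χ : Nat) → elimNat (λ (i : Nat) → Nat) p (λ (σ : Nat) → λ (d : Nat) → succ d) χ) 0 0
  ~> (λ (p : Nat) → elimNat (λ (χ : Nat) → Nat) 0 (λ (i : Nat) → λ (σ : Nat) → succ σ) p) 0
  ~> elimNat (λ (p : Nat) → Nat) 0 (λ (χ : Nat) → λ (i : Nat) → succ i) 0
  ~> 0
the term's type:
  Nat


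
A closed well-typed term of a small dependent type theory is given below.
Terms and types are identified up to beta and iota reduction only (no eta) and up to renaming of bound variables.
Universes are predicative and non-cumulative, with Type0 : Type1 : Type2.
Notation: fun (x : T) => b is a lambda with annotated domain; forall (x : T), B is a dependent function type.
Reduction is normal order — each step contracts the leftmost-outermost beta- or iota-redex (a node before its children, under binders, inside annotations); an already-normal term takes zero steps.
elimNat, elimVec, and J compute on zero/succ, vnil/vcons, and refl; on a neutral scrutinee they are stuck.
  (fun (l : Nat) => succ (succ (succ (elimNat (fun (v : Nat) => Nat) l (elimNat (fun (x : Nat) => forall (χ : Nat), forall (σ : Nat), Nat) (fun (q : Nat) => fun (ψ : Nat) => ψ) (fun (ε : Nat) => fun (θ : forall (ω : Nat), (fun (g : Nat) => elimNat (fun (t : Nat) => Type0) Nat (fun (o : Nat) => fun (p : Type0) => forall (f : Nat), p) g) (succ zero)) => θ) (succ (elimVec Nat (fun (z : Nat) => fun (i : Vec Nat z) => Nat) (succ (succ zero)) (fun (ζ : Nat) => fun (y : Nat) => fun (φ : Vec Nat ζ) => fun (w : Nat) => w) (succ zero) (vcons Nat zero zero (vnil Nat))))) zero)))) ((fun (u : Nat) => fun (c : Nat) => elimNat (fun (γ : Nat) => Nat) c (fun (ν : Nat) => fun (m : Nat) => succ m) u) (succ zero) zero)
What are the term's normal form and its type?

normal form:
  succ (succ (succ (succ zero)))
inferred type:
  Nat


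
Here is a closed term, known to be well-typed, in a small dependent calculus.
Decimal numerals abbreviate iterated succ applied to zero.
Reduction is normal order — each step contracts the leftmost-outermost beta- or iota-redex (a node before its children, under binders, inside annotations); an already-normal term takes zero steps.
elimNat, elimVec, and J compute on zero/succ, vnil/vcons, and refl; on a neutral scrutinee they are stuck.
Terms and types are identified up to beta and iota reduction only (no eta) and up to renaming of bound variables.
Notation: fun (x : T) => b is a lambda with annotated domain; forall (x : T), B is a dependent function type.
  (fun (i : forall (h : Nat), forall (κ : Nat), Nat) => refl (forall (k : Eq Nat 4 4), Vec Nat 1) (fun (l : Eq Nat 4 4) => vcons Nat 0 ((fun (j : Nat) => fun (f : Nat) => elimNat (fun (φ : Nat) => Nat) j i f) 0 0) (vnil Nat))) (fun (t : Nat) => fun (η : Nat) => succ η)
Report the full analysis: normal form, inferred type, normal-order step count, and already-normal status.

reduced normal form:
  refl (forall (i : Eq Nat 4 4), Vec Nat 1) (fun (h : Eq Nat 4 4) => vcons Nat 0 0 (vnil Nat))
the term's type:
  Eq (forall (i : Eq Nat 4 4), Vec Nat 1) (fun (h : Eq Nat 4 4) => vcons Nat 0 0 (vnil Nat)) (fun (κ : Eq Nat 4 4) => vcons Nat 0 0 (vnil Nat))
reduction steps (normal order): 4
already normal: no
first redex: a beta-redex


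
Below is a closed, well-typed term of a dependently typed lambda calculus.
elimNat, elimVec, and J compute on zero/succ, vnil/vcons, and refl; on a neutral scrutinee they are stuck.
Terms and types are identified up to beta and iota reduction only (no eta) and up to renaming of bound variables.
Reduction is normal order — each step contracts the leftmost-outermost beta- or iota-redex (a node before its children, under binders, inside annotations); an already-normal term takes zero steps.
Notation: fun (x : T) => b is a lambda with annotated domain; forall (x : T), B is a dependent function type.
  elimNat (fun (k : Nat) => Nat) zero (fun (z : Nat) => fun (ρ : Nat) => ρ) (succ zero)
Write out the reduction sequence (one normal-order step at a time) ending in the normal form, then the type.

normal-order reduction:
  elimNat (fun (k : Nat) => Nat) zero (fun (z : Nat) => fun (ρ : Nat) => ρ) (succ zero)
  ~> (fun (k : Nat) => fun (z : Nat) => z) zero (elimNat (fun (ρ : Nat) => Nat) zero (fun (a : Nat) => fun (l : Nat) => l) zero)
  ~> (fun (k : Nat) => k) (elimNat (fun (z : Nat) => Nat) zero (fun (ρ : Nat) => fun (a : Nat) => a) zero)
  ~> elimNat (fun (k : Nat) => Nat) zero (fun (z : Nat) => fun (ρ : Nat) => ρ) zero
  ~> zero
the term's type:
  Nat


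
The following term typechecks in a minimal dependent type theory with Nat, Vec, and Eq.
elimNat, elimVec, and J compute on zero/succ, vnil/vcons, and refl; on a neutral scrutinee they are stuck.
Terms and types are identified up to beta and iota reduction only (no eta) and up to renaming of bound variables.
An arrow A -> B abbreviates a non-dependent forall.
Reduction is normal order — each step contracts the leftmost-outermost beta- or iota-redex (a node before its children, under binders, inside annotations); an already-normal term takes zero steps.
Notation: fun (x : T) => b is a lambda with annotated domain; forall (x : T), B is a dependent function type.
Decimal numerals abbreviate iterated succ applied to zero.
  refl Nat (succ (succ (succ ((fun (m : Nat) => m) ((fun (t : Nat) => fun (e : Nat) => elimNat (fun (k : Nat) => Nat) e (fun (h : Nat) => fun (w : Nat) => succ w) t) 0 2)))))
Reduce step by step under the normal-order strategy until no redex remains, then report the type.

normal-order reduction:
  refl Nat (succ (succ (succ ((fun (m : Nat) => m) ((fun (t : Nat) => fun (e : Nat) => elimNat (fun (k : Nat) => Nat) e (fun (h : Nat) => fun (w : Nat) => succ w) t) 0 2)))))
  ~> refl Nat (succ (succ (succ ((fun (m : Nat) => fun (t : Nat) => elimNat (fun (e : Nat) => Nat) t (fun (k : Nat) => fun (h : Nat) => succ h) m) 0 2))))
  ~> refl Nat (succ (succ (succ ((fun (m : Nat) => elimNat (fun (t : Nat) => Nat) m (fun (e : Nat) => fun (k : Nat) => succ k) 0) 2))))
  ~> refl Nat (succ (succ (succ (elimNat (fun (m : Nat) => Nat) 2 (fun (t : Nat) => fun (e : Nat) => succ e) 0))))
  ~> refl Nat 5
type:
  Eq Nat 5 5


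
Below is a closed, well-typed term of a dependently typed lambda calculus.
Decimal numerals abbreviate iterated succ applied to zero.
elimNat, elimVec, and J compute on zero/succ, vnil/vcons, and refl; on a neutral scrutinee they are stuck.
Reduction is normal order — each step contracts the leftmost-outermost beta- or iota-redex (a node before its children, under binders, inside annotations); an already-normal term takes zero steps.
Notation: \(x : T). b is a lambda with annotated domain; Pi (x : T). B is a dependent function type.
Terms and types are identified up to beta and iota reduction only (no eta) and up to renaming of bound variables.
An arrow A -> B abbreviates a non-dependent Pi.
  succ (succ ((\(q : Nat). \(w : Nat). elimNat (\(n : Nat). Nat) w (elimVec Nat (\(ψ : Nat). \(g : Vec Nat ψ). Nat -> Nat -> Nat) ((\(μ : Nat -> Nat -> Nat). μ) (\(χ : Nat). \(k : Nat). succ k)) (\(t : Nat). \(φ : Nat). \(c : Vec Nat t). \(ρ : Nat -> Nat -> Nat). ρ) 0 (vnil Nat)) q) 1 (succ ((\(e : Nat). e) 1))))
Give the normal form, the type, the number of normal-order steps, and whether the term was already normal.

reduced normal form:
  5
type:
  Nat
steps to reach normal form (normal order): 9
started in normal form: no
first contracted redex: a beta-redex


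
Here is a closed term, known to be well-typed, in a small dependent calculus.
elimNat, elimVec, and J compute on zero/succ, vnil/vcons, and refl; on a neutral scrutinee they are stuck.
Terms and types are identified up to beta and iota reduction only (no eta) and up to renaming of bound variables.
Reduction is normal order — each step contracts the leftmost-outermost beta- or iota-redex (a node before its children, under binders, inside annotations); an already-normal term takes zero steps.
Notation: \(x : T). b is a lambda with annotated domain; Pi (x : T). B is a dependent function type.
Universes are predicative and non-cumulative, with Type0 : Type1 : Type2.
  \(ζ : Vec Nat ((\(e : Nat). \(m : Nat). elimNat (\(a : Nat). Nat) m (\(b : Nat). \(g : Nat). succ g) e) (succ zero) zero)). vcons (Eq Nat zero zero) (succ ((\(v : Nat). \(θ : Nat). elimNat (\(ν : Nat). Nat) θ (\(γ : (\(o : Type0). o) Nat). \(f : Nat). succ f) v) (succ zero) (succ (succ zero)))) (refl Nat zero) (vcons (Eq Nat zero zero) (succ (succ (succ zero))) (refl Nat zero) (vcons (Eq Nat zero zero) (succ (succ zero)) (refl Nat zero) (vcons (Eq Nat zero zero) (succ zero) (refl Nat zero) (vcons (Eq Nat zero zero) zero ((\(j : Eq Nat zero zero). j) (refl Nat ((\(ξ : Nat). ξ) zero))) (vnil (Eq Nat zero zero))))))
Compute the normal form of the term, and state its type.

reduced normal form:
  \(ζ : Vec Nat (succ zero)). vcons (Eq Nat zero zero) (succ (succ (succ (succ zero)))) (refl Nat zero) (vcons (Eq Nat zero zero) (succ (succ (succ zero))) (refl Nat zero) (vcons (Eq Nat zero zero) (succ (succ zero)) (refl Nat zero) (vcons (Eq Nat zero zero) (succ zero) (refl Nat zero) (vcons (Eq Nat zero zero) zero (refl Nat zero) (vnil (Eq Nat zero zero))))))
the term's type:
  Pi (ζ : Vec Nat (succ zero)). Vec (Eq Nat zero zero) (succ (succ (succ (succ (succ zero)))))


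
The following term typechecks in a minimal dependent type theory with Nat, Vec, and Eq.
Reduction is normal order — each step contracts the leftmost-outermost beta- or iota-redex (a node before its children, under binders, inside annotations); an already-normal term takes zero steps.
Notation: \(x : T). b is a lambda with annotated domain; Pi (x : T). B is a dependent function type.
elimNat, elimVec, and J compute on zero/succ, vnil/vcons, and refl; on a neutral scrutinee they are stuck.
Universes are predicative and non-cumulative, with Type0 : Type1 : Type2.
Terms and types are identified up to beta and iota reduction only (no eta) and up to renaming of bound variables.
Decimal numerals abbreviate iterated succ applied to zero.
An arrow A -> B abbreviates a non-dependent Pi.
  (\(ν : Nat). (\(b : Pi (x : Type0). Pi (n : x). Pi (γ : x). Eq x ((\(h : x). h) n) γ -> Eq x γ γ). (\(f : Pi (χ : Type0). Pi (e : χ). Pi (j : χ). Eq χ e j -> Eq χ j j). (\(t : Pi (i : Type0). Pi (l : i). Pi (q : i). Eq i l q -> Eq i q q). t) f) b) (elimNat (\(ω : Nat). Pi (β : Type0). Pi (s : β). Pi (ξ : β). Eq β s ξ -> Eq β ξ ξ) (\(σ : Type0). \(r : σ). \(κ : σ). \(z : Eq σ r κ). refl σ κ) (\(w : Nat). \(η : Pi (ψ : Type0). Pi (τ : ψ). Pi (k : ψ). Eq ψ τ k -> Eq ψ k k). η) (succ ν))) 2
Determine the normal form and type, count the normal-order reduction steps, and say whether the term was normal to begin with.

normal form:
  \(ν : Type0). \(b : ν). \(x : ν). \(n : Eq ν b x). refl ν x
inferred type:
  Pi (ν : Type0). Pi (b : ν). Pi (x : ν). Eq ν b x -> Eq ν x x
reduction steps (normal order): 14
already normal: no
first redex: a beta-redex


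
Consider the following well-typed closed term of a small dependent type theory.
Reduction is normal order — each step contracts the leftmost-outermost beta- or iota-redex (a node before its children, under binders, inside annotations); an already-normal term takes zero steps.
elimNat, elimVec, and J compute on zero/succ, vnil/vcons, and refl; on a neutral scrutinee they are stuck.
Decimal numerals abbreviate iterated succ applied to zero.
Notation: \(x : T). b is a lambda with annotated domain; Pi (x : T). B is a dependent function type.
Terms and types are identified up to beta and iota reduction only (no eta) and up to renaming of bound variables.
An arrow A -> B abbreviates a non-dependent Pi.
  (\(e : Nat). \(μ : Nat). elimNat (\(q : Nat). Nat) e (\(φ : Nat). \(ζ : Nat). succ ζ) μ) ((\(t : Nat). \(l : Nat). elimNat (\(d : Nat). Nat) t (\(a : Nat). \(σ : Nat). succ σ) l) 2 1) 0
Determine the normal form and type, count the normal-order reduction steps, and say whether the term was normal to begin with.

resulting normal form:
  3
inferred type:
  Nat
normal-order step count: 9
already normal: no
first redex: a beta-redex


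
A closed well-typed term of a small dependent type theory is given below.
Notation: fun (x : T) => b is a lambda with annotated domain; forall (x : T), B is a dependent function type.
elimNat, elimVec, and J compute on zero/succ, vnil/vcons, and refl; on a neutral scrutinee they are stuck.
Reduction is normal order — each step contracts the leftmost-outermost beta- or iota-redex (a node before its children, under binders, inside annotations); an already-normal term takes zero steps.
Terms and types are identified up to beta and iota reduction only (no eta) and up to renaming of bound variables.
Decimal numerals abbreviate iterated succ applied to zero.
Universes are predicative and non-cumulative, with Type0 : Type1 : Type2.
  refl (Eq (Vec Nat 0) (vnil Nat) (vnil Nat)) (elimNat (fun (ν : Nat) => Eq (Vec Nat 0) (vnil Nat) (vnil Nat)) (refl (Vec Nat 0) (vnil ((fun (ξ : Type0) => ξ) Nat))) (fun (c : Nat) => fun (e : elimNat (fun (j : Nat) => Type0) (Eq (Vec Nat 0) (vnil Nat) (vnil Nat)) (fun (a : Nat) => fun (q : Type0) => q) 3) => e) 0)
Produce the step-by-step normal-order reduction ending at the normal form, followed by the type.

reduction (normal order):
  refl (Eq (Vec Nat 0) (vnil Nat) (vnil Nat)) (elimNat (fun (ν : Nat) => Eq (Vec Nat 0) (vnil Nat) (vnil Nat)) (refl (Vec Nat 0) (vnil ((fun (ξ : Type0) => ξ) Nat))) (fun (c : Nat) => fun (e : elimNat (fun (j : Nat) => Type0) (Eq (Vec Nat 0) (vnil Nat) (vnil Nat)) (fun (a : Nat) => fun (q : Type0) => q) 3) => e) 0)
  ~> refl (Eq (Vec Nat 0) (vnil Nat) (vnil Nat)) (refl (Vec Nat 0) (vnil ((fun (ν : Type0) => ν) Nat)))
  ~> refl (Eq (Vec Nat 0) (vnil Nat) (vnil Nat)) (refl (Vec Nat 0) (vnil Nat))
inferred type:
  Eq (Eq (Vec Nat 0) (vnil Nat) (vnil Nat)) (refl (Vec Nat 0) (vnil Nat)) (refl (Vec Nat 0) (vnil Nat))


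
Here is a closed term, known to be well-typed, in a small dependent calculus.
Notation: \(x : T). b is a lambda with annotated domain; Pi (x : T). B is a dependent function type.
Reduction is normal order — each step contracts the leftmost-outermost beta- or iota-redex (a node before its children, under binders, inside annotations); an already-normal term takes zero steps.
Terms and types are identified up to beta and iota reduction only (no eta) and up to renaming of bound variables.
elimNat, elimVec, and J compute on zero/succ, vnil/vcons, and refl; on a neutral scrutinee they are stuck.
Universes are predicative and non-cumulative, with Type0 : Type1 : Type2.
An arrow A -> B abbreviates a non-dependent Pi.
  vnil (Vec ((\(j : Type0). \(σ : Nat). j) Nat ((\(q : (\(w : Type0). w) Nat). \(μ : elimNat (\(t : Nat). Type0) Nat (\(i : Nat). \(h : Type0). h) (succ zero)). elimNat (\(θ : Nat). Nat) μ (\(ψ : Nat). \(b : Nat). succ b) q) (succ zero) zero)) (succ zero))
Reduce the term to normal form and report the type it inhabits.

reduced normal form:
  vnil (Vec Nat (succ zero))
the term's type:
  Vec (Vec Nat (succ zero)) zero


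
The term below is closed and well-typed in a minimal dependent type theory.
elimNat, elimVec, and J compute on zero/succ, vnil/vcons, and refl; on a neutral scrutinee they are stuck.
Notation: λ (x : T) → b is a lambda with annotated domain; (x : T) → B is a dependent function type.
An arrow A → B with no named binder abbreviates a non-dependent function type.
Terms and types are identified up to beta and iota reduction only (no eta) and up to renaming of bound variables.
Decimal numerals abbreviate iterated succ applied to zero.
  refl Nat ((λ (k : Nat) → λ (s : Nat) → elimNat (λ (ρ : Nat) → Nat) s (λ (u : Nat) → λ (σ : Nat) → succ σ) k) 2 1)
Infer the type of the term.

inferred type:
  Eq Nat 3 3


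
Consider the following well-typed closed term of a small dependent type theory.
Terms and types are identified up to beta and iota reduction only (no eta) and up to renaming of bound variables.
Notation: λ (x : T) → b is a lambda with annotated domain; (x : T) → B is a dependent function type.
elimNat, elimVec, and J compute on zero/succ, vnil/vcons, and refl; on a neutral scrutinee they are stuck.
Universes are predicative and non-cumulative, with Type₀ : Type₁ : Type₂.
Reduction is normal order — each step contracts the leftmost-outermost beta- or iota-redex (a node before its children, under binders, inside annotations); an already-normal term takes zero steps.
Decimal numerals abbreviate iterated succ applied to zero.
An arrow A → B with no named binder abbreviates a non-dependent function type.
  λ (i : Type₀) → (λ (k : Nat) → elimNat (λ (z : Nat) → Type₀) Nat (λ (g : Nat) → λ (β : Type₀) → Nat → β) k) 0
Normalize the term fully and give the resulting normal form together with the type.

resulting normal form:
  λ (i : Type₀) → Nat
type:
  Type₀ → Type₀
observation: 2 normal-order steps normalize the term, beginning with a beta-redex.


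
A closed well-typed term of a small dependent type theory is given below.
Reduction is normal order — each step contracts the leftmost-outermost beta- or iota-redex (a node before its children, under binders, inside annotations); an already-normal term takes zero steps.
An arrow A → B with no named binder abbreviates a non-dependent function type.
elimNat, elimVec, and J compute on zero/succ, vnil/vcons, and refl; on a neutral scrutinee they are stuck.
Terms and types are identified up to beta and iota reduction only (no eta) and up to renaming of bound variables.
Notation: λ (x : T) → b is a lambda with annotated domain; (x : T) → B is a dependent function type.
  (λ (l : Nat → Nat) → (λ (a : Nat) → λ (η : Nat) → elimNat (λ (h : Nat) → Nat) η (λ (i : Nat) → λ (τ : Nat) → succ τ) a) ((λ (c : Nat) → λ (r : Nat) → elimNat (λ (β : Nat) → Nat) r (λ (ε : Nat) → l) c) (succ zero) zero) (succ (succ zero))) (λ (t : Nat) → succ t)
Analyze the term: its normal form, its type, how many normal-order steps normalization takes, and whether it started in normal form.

reduced normal form:
  succ (succ (succ zero))
type:
  Nat
steps to reach normal form (normal order): 13
started in normal form: no
first redex: a beta-redex


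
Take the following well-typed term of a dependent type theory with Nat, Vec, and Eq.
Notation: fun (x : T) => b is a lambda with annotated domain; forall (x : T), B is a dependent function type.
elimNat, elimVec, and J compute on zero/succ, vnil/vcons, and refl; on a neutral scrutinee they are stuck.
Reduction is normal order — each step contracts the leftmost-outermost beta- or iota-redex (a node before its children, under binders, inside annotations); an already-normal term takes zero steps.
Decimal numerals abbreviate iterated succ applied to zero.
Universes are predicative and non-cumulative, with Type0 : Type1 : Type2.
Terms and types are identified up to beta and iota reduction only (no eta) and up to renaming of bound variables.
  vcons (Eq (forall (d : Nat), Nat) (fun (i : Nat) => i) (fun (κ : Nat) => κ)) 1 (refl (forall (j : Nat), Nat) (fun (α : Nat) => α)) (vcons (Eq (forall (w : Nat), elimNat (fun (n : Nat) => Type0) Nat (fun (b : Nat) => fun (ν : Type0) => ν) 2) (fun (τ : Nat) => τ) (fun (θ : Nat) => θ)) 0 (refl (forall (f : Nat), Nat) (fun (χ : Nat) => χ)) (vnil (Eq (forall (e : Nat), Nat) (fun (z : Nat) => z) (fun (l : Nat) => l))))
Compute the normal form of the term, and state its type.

reduced normal form:
  vcons (Eq (forall (d : Nat), Nat) (fun (i : Nat) => i) (fun (κ : Nat) => κ)) 1 (refl (forall (j : Nat), Nat) (fun (α : Nat) => α)) (vcons (Eq (forall (w : Nat), Nat) (fun (n : Nat) => n) (fun (b : Nat) => b)) 0 (refl (forall (ν : Nat), Nat) (fun (τ : Nat) => τ)) (vnil (Eq (forall (θ : Nat), Nat) (fun (f : Nat) => f) (fun (χ : Nat) => χ))))
inferred type:
  Vec (Eq (forall (d : Nat), Nat) (fun (i : Nat) => i) (fun (κ : Nat) => κ)) 2
observation: the first redex contracted is an elimNat iota-redex; the normal form is reached in 7 normal-order steps.


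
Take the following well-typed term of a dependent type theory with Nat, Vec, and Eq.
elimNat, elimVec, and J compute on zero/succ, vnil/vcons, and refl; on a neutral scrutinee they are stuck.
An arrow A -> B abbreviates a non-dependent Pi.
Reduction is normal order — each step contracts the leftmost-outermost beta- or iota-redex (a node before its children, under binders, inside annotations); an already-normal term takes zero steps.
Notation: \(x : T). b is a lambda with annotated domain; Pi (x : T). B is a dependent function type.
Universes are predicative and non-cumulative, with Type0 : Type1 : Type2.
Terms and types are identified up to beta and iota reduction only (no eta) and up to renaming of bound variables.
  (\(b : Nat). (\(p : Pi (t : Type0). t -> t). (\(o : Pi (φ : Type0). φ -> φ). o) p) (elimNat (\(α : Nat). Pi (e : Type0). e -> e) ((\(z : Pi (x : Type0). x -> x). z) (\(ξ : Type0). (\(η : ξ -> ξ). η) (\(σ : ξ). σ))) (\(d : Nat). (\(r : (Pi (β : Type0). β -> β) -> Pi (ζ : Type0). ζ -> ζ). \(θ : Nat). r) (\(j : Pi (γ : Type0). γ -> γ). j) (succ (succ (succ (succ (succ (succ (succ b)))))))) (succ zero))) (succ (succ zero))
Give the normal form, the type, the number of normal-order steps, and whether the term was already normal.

normal form:
  \(b : Type0). \(p : b). p
the term's type:
  Pi (b : Type0). b -> b
reduction steps (normal order): 11
term was already normal: no
first contracted redex: a beta-redex


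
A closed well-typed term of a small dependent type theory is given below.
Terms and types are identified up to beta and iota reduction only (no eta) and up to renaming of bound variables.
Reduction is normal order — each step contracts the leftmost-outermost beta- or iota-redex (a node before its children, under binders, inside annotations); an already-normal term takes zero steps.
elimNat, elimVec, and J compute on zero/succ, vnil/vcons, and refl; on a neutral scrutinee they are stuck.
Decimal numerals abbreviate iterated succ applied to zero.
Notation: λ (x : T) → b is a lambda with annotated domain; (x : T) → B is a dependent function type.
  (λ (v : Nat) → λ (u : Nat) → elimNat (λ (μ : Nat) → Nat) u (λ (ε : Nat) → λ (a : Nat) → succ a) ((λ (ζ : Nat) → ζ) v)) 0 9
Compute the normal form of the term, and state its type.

resulting normal form:
  9
the term's type:
  Nat
observation: the first redex contracted is a beta-redex; the normal form is reached in 4 normal-order steps.


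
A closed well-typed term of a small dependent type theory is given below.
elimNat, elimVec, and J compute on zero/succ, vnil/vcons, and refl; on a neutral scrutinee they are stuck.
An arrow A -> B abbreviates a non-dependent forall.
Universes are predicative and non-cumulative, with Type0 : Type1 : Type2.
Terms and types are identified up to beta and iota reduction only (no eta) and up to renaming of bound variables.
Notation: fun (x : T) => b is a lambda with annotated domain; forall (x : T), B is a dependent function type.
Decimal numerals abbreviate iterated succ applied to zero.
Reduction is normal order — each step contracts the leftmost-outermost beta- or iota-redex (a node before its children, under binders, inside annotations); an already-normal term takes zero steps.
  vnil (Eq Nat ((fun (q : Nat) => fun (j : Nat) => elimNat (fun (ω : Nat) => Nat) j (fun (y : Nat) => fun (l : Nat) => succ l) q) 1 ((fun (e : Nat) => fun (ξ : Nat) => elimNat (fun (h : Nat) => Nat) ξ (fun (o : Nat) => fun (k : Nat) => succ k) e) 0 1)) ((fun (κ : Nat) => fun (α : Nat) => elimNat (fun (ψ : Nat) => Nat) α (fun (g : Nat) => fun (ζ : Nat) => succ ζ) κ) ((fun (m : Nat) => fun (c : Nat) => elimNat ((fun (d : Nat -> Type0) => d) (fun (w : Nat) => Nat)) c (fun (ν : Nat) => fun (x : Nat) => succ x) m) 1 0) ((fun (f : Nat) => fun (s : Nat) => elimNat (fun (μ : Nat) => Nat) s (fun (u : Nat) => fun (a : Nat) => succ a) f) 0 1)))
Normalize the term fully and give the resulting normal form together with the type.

reduced normal form:
  vnil (Eq Nat 2 2)
type:
  Vec (Eq Nat 2 2) 0


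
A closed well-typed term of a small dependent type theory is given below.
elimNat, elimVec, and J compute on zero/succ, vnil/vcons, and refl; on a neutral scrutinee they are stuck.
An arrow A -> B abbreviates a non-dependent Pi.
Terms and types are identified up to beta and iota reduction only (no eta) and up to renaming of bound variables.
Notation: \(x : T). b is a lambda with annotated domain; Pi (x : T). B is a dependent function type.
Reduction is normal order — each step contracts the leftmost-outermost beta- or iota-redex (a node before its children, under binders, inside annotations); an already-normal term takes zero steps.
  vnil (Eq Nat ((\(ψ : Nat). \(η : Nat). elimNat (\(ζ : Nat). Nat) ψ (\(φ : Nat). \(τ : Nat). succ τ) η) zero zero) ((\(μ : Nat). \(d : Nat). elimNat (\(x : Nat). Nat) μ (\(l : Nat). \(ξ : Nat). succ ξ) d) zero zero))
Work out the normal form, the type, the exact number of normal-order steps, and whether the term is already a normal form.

normal form:
  vnil (Eq Nat zero zero)
inferred type:
  Vec (Eq Nat zero zero) zero
steps to reach normal form (normal order): 6
already normal: no
first redex: a beta-redex


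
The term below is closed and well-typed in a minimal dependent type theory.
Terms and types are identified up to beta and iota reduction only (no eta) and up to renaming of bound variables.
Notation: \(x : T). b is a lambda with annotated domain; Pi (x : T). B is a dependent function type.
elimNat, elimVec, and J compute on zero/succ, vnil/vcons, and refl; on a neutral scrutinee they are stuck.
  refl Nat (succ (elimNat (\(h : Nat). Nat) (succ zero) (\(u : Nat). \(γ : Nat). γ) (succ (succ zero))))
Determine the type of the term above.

type:
  Eq Nat (succ (succ zero)) (succ (succ zero))


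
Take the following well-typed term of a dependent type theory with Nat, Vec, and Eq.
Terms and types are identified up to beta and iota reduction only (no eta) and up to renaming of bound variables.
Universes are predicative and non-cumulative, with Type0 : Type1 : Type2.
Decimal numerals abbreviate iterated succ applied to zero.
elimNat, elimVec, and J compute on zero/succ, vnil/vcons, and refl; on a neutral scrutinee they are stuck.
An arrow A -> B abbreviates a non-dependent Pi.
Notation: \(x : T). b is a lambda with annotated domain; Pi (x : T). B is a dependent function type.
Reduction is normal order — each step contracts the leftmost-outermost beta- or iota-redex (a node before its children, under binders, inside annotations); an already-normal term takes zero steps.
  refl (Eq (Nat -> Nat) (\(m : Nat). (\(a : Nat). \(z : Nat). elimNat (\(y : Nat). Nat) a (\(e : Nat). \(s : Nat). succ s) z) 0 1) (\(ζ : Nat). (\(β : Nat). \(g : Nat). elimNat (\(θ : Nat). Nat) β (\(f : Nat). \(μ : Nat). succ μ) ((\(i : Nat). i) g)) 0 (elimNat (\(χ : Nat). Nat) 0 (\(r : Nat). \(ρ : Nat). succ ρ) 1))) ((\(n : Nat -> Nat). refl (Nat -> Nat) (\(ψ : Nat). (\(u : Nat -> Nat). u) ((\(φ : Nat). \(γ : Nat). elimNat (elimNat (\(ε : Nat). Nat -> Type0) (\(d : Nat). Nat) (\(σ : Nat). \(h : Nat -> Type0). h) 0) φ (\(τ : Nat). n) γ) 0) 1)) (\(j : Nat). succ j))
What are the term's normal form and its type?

resulting normal form:
  refl (Eq (Nat -> Nat) (\(m : Nat). 1) (\(a : Nat). 1)) (refl (Nat -> Nat) (\(z : Nat). 1))
type:
  Eq (Eq (Nat -> Nat) (\(m : Nat). 1) (\(a : Nat). 1)) (refl (Nat -> Nat) (\(z : Nat). 1)) (refl (Nat -> Nat) (\(y : Nat). 1))
observation: normalization takes exactly 25 steps under the normal-order strategy.


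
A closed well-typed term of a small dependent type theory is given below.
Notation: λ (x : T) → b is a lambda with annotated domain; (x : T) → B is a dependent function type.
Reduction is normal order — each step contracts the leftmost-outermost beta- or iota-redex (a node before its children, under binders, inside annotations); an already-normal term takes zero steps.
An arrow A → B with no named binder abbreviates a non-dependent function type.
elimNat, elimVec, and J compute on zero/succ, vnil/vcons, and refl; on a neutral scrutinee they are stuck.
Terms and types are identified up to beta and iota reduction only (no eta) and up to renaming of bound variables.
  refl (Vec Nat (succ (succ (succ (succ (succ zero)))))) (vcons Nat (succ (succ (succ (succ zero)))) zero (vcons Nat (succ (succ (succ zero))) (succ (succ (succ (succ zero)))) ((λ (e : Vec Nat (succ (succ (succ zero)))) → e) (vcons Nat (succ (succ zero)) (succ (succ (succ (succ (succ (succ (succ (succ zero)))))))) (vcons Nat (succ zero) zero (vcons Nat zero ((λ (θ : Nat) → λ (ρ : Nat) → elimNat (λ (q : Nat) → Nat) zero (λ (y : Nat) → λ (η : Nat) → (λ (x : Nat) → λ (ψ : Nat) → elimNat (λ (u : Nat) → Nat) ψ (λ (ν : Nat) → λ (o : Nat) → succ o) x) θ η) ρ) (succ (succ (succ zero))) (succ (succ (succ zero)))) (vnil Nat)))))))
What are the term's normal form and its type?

reduced normal form:
  refl (Vec Nat (succ (succ (succ (succ (succ zero)))))) (vcons Nat (succ (succ (succ (succ zero)))) zero (vcons Nat (succ (succ (succ zero))) (succ (succ (succ (succ zero)))) (vcons Nat (succ (succ zero)) (succ (succ (succ (succ (succ (succ (succ (succ zero)))))))) (vcons Nat (succ zero) zero (vcons Nat zero (succ (succ (succ (succ (succ (succ (succ (succ (succ zero))))))))) (vnil Nat))))))
inferred type:
  Eq (Vec Nat (succ (succ (succ (succ (succ zero)))))) (vcons Nat (succ (succ (succ (succ zero)))) zero (vcons Nat (succ (succ (succ zero))) (succ (succ (succ (succ zero)))) (vcons Nat (succ (succ zero)) (succ (succ (succ (succ (succ (succ (succ (succ zero)))))))) (vcons Nat (succ zero) zero (vcons Nat zero (succ (succ (succ (succ (succ (succ (succ (succ (succ zero))))))))) (vnil Nat)))))) (vcons Nat (succ (succ (succ (succ zero)))) zero (vcons Nat (succ (succ (succ zero))) (succ (succ (succ (succ zero)))) (vcons Nat (succ (succ zero)) (succ (succ (succ (succ (succ (succ (succ (succ zero)))))))) (vcons Nat (succ zero) zero (vcons Nat zero (succ (succ (succ (succ (succ (succ (succ (succ (succ zero))))))))) (vnil Nat))))))


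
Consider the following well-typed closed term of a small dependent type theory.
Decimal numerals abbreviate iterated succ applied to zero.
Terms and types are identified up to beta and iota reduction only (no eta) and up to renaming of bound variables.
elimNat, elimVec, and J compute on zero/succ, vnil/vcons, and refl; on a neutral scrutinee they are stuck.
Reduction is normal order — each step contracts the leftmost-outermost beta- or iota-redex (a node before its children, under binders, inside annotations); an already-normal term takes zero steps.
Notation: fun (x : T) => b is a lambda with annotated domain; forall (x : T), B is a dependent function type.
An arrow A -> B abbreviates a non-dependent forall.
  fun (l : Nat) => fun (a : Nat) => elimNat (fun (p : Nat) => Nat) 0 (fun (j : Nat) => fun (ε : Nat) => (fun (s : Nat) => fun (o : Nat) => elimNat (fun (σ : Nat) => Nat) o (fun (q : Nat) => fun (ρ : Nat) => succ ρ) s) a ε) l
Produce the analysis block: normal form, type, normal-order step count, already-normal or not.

resulting normal form:
  fun (l : Nat) => fun (a : Nat) => elimNat (fun (p : Nat) => Nat) 0 (fun (j : Nat) => fun (ε : Nat) => elimNat (fun (s : Nat) => Nat) ε (fun (o : Nat) => fun (σ : Nat) => succ σ) a) l
the term's type:
  Nat -> Nat -> Nat
normal-order step count: 2
started in normal form: no
first contracted redex: a beta-redex
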